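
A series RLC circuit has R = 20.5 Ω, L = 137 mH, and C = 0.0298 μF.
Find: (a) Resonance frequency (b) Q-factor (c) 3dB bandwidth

Step 1 — Resonance: ω₀ = 1/√(LC) = 1/√(0.137·2.98e-08) = 1.565e+04 rad/s.
Step 2 — f₀ = ω₀/(2π) = 2491 Hz.
Step 3 — Series Q: Q = ω₀L/R = 1.565e+04·0.137/20.5 = 104.6.
Step 4 — Bandwidth: Δω = ω₀/Q = 149.6 rad/s; BW = Δω/(2π) = 23.82 Hz.

(a) f₀ = 2491 Hz  (b) Q = 104.6  (c) BW = 23.82 Hz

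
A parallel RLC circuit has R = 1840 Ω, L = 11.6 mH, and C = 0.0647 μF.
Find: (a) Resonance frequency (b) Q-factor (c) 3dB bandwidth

Step 1 — Resonance: ω₀ = 1/√(LC) = 1/√(0.0116·6.47e-08) = 3.65e+04 rad/s.
Step 2 — f₀ = ω₀/(2π) = 5810 Hz.
Step 3 — Parallel Q: Q = R/(ω₀L) = 1840/(3.65e+04·0.0116) = 4.346.
Step 4 — Bandwidth: Δω = ω₀/Q = 8400 rad/s; BW = Δω/(2π) = 1337 Hz.

(a) f₀ = 5810 Hz  (b) Q = 4.346  (c) BW = 1337 Hz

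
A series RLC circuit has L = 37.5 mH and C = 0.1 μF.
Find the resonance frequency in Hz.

Step 1 — Resonance condition Im(Z)=0 gives ω₀ = 1/√(LC).
Step 2 — ω₀ = 1/√(0.0375·1e-07) = 1.633e+04 rad/s.
Step 3 — f₀ = ω₀/(2π) = 2599 Hz.

f₀ = 2599 Hz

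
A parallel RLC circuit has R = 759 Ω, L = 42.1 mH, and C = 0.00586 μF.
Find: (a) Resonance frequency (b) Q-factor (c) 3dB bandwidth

Step 1 — Resonance: ω₀ = 1/√(LC) = 1/√(0.0421·5.86e-09) = 6.367e+04 rad/s.
Step 2 — f₀ = ω₀/(2π) = 1.013e+04 Hz.
Step 3 — Parallel Q: Q = R/(ω₀L) = 759/(6.367e+04·0.0421) = 0.2832.
Step 4 — Bandwidth: Δω = ω₀/Q = 2.248e+05 rad/s; BW = Δω/(2π) = 3.578e+04 Hz.

(a) f₀ = 1.013e+04 Hz  (b) Q = 0.2832  (c) BW = 3.578e+04 Hz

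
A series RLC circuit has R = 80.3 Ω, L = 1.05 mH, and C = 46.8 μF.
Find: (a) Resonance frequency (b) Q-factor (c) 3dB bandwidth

Step 1 — Resonance: ω₀ = 1/√(LC) = 1/√(0.00105·4.68e-05) = 4511 rad/s.
Step 2 — f₀ = ω₀/(2π) = 718 Hz.
Step 3 — Series Q: Q = ω₀L/R = 4511·0.00105/80.3 = 0.05899.
Step 4 — Bandwidth: Δω = ω₀/Q = 7.648e+04 rad/s; BW = Δω/(2π) = 1.217e+04 Hz.

(a) f₀ = 718 Hz  (b) Q = 0.05899  (c) BW = 1.217e+04 Hz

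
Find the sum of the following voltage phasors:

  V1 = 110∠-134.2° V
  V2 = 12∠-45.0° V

Step 1 — Convert each phasor to rectangular form:
  V1 = 110·(cos(-134.2°) + j·sin(-134.2°)) = -76.69 - j78.86 V
  V2 = 12·(cos(-45.0°) + j·sin(-45.0°)) = 8.485 - j8.485 V
Step 2 — Sum components: V_total = -68.2 - j87.35 V.
Step 3 — Convert to polar: |V_total| = 110.8 V, ∠V_total = -128.0°.

V_total = 110.8∠-128.0° V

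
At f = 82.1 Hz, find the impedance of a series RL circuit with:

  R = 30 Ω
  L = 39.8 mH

Step 1 — Angular frequency: ω = 2π·f = 2π·82.1 = 515.8 rad/s.
Step 2 — Component impedances:
  R: Z = R = 30 Ω
  L: Z = jωL = j·515.8·0.0398 = 0 + j20.53 Ω
Step 3 — Series combination: Z_total = R + L = 30 + j20.53 Ω = 36.35∠34.4° Ω.

Z = 30 + j20.53 Ω = 36.35∠34.4° Ω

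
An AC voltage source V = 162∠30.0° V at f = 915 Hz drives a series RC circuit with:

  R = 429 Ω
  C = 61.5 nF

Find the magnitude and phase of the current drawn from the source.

Step 1 — Angular frequency: ω = 2π·f = 2π·915 = 5749 rad/s.
Step 2 — Component impedances:
  R: Z = R = 429 Ω
  C: Z = 1/(jωC) = -j/(ω·C) = 0 - j2828 Ω
Step 3 — Series combination: Z_total = R + C = 429 - j2828 Ω = 2861∠-81.4° Ω.
Step 4 — Source phasor: V = 162∠30.0° V = 140.3 + j81 V.
Step 5 — Ohm's law: I = V / Z_total = (140.3 + j81) / (429 - j2828) = -0.02064 + j0.05274 A.
Step 6 — Convert to polar: |I| = 0.05663 A, ∠I = 111.4°.

I = 0.05663∠111.4° A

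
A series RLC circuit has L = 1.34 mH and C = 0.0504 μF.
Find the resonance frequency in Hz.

Step 1 — Resonance condition Im(Z)=0 gives ω₀ = 1/√(LC).
Step 2 — ω₀ = 1/√(0.00134·5.04e-08) = 1.217e+05 rad/s.
Step 3 — f₀ = ω₀/(2π) = 1.937e+04 Hz.

f₀ = 1.937e+04 Hz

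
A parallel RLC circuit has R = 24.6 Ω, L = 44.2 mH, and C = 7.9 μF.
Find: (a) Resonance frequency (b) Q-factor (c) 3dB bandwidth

Step 1 — Resonance: ω₀ = 1/√(LC) = 1/√(0.0442·7.9e-06) = 1692 rad/s.
Step 2 — f₀ = ω₀/(2π) = 269.3 Hz.
Step 3 — Parallel Q: Q = R/(ω₀L) = 24.6/(1692·0.0442) = 0.3289.
Step 4 — Bandwidth: Δω = ω₀/Q = 5146 rad/s; BW = Δω/(2π) = 819 Hz.

(a) f₀ = 269.3 Hz  (b) Q = 0.3289  (c) BW = 819 Hz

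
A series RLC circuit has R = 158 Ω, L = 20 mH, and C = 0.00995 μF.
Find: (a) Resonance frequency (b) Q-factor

Step 1 — Resonance condition Im(Z)=0 gives ω₀ = 1/√(LC).
Step 2 — ω₀ = 1/√(0.02·9.95e-09) = 7.089e+04 rad/s.
Step 3 — f₀ = ω₀/(2π) = 1.128e+04 Hz.
Step 4 — Series Q: Q = ω₀L/R = 7.089e+04·0.02/158 = 8.973.

(a) f₀ = 1.128e+04 Hz  (b) Q = 8.973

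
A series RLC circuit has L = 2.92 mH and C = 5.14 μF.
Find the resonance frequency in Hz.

Step 1 — Resonance condition Im(Z)=0 gives ω₀ = 1/√(LC).
Step 2 — ω₀ = 1/√(0.00292·5.14e-06) = 8163 rad/s.
Step 3 — f₀ = ω₀/(2π) = 1299 Hz.

f₀ = 1299 Hz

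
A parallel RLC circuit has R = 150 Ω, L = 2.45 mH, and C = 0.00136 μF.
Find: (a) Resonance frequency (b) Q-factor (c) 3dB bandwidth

Step 1 — Resonance: ω₀ = 1/√(LC) = 1/√(0.00245·1.36e-09) = 5.478e+05 rad/s.
Step 2 — f₀ = ω₀/(2π) = 8.719e+04 Hz.
Step 3 — Parallel Q: Q = R/(ω₀L) = 150/(5.478e+05·0.00245) = 0.1118.
Step 4 — Bandwidth: Δω = ω₀/Q = 4.902e+06 rad/s; BW = Δω/(2π) = 7.802e+05 Hz.

(a) f₀ = 8.719e+04 Hz  (b) Q = 0.1118  (c) BW = 7.802e+05 Hz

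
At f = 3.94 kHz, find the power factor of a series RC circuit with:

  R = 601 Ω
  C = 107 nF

Step 1 — Angular frequency: ω = 2π·f = 2π·3940 = 2.476e+04 rad/s.
Step 2 — Component impedances:
  R: Z = R = 601 Ω
  C: Z = 1/(jωC) = -j/(ω·C) = 0 - j377.5 Ω
Step 3 — Series combination: Z_total = R + C = 601 - j377.5 Ω = 709.7∠-32.1° Ω.
Step 4 — Power factor: PF = cos(φ) = Re(Z)/|Z| = 601/709.7 = 0.8468.
Step 5 — Type: Im(Z) = -377.5 ⇒ leading (phase φ = -32.1°).

PF = 0.8468 (leading, φ = -32.1°)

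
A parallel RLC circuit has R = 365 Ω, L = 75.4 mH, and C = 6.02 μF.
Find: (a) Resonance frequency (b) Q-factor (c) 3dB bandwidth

Step 1 — Resonance: ω₀ = 1/√(LC) = 1/√(0.0754·6.02e-06) = 1484 rad/s.
Step 2 — f₀ = ω₀/(2π) = 236.2 Hz.
Step 3 — Parallel Q: Q = R/(ω₀L) = 365/(1484·0.0754) = 3.261.
Step 4 — Bandwidth: Δω = ω₀/Q = 455.1 rad/s; BW = Δω/(2π) = 72.43 Hz.

(a) f₀ = 236.2 Hz  (b) Q = 3.261  (c) BW = 72.43 Hz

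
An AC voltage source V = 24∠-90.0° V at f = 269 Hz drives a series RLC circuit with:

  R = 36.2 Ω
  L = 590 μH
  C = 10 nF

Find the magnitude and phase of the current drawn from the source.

Step 1 — Angular frequency: ω = 2π·f = 2π·269 = 1690 rad/s.
Step 2 — Component impedances:
  R: Z = R = 36.2 Ω
  L: Z = jωL = j·1690·0.00059 = 0 + j0.9972 Ω
  C: Z = 1/(jωC) = -j/(ω·C) = 0 - j5.917e+04 Ω
Step 3 — Series combination: Z_total = R + L + C = 36.2 - j5.916e+04 Ω = 5.916e+04∠-90.0° Ω.
Step 4 — Source phasor: V = 24∠-90.0° V = 0 - j24 V.
Step 5 — Ohm's law: I = V / Z_total = (0 - j24) / (36.2 - j5.916e+04) = 0.0004056 - j2.482e-07 A.
Step 6 — Convert to polar: |I| = 0.0004056 A, ∠I = -0.0°.

I = 0.0004056∠-0.0° A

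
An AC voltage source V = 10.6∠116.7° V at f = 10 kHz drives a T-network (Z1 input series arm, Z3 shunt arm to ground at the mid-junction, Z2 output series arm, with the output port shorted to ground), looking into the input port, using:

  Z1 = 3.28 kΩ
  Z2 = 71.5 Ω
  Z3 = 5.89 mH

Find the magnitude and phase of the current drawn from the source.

Step 1 — Angular frequency: ω = 2π·f = 2π·1e+04 = 6.283e+04 rad/s.
Step 2 — Component impedances:
  Z1: Z = R = 3280 Ω
  Z2: Z = R = 71.5 Ω
  Z3: Z = jωL = j·6.283e+04·0.00589 = 0 + j370.1 Ω
Step 3 — With the output port shorted to ground, the output series arm Z2 runs from the junction to ground; the shunt arm Z3 also runs from the junction to ground. They appear in parallel: Z3 || Z2 = 68.93 + j13.32 Ω.
Step 4 — Series with input arm Z1: Z_in = Z1 + (Z3 || Z2) = 3349 + j13.32 Ω = 3349∠0.2° Ω.
Step 5 — Source phasor: V = 10.6∠116.7° V = -4.763 + j9.47 V.
Step 6 — Ohm's law: I = V / Z_total = (-4.763 + j9.47) / (3349 + j13.32) = -0.001411 + j0.002833 A.
Step 7 — Convert to polar: |I| = 0.003165 A, ∠I = 116.5°.

I = 0.003165∠116.5° A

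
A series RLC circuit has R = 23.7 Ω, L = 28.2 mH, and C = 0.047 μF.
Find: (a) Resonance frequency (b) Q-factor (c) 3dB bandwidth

Step 1 — Resonance: ω₀ = 1/√(LC) = 1/√(0.0282·4.7e-08) = 2.747e+04 rad/s.
Step 2 — f₀ = ω₀/(2π) = 4372 Hz.
Step 3 — Series Q: Q = ω₀L/R = 2.747e+04·0.0282/23.7 = 32.68.
Step 4 — Bandwidth: Δω = ω₀/Q = 840.4 rad/s; BW = Δω/(2π) = 133.8 Hz.

(a) f₀ = 4372 Hz  (b) Q = 32.68  (c) BW = 133.8 Hz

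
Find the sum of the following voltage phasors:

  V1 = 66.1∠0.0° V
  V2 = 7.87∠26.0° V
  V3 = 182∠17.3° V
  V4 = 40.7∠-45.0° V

Step 1 — Convert each phasor to rectangular form:
  V1 = 66.1·(cos(0.0°) + j·sin(0.0°)) = 66.1 V
  V2 = 7.87·(cos(26.0°) + j·sin(26.0°)) = 7.074 + j3.45 V
  V3 = 182·(cos(17.3°) + j·sin(17.3°)) = 173.8 + j54.12 V
  V4 = 40.7·(cos(-45.0°) + j·sin(-45.0°)) = 28.78 - j28.78 V
Step 2 — Sum components: V_total = 275.7 + j28.79 V.
Step 3 — Convert to polar: |V_total| = 277.2 V, ∠V_total = 6.0°.

V_total = 277.2∠6.0° V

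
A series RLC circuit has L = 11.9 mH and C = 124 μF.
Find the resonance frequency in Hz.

Step 1 — Resonance condition Im(Z)=0 gives ω₀ = 1/√(LC).
Step 2 — ω₀ = 1/√(0.0119·0.000124) = 823.2 rad/s.
Step 3 — f₀ = ω₀/(2π) = 131 Hz.

f₀ = 131 Hz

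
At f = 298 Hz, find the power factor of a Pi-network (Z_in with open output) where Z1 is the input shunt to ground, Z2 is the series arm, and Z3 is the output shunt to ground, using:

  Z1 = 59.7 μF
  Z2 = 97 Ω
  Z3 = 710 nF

Step 1 — Angular frequency: ω = 2π·f = 2π·298 = 1872 rad/s.
Step 2 — Component impedances:
  Z1: Z = 1/(jωC) = -j/(ω·C) = 0 - j8.946 Ω
  Z2: Z = R = 97 Ω
  Z3: Z = 1/(jωC) = -j/(ω·C) = 0 - j752.2 Ω
Step 3 — With open output, the series arm Z2 and the output shunt Z3 appear in series to ground: Z2 + Z3 = 97 - j752.2 Ω.
Step 4 — Parallel with input shunt Z1: Z_in = Z1 || (Z2 + Z3) = 0.01318 - j8.843 Ω = 8.843∠-89.9° Ω.
Step 5 — Power factor: PF = cos(φ) = Re(Z)/|Z| = 0.013185/8.8426 = 0.001491.
Step 6 — Type: Im(Z) = -8.843 ⇒ leading (phase φ = -89.9°).

PF = 0.001491 (leading, φ = -89.9°)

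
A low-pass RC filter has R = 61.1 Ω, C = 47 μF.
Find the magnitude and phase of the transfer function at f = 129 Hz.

Step 1 — Angular frequency: ω = 2π·129 = 810.5 rad/s.
Step 2 — Transfer function: H(jω) = 1/(1 + jωRC).
Step 3 — Denominator: 1 + jωRC = 1 + j·810.5·61.1·4.7e-05 = 1 + j2.328.
Step 4 — H = 0.1558 - j0.3627.
Step 5 — Magnitude: |H| = 0.3947 (-8.1 dB); phase: φ = -66.8°.

|H| = 0.3947 (-8.1 dB), φ = -66.8°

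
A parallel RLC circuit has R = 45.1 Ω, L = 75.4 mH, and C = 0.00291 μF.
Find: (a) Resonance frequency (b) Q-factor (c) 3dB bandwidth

Step 1 — Resonance: ω₀ = 1/√(LC) = 1/√(0.0754·2.91e-09) = 6.751e+04 rad/s.
Step 2 — f₀ = ω₀/(2π) = 1.074e+04 Hz.
Step 3 — Parallel Q: Q = R/(ω₀L) = 45.1/(6.751e+04·0.0754) = 0.00886.
Step 4 — Bandwidth: Δω = ω₀/Q = 7.62e+06 rad/s; BW = Δω/(2π) = 1.213e+06 Hz.

(a) f₀ = 1.074e+04 Hz  (b) Q = 0.00886  (c) BW = 1.213e+06 Hz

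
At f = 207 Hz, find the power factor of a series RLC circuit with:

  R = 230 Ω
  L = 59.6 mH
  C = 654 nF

Step 1 — Angular frequency: ω = 2π·f = 2π·207 = 1301 rad/s.
Step 2 — Component impedances:
  R: Z = R = 230 Ω
  L: Z = jωL = j·1301·0.0596 = 0 + j77.52 Ω
  C: Z = 1/(jωC) = -j/(ω·C) = 0 - j1176 Ω
Step 3 — Series combination: Z_total = R + L + C = 230 - j1098 Ω = 1122∠-78.2° Ω.
Step 4 — Power factor: PF = cos(φ) = Re(Z)/|Z| = 230/1122 = 0.205.
Step 5 — Type: Im(Z) = -1098 ⇒ leading (phase φ = -78.2°).

PF = 0.205 (leading, φ = -78.2°)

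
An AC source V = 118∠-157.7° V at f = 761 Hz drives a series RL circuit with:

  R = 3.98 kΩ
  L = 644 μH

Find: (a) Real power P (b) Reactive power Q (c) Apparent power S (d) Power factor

Step 1 — Angular frequency: ω = 2π·f = 2π·761 = 4782 rad/s.
Step 2 — Component impedances:
  R: Z = R = 3980 Ω
  L: Z = jωL = j·4782·0.000644 = 0 + j3.079 Ω
Step 3 — Series combination: Z_total = R + L = 3980 + j3.079 Ω = 3980∠0.0° Ω.
Step 4 — Source phasor: V = 118∠-157.7° V = -109.2 - j44.78 V.
Step 5 — Current: I = V / Z = -0.02744 - j0.01123 A = 0.02965∠-157.7° A.
Step 6 — Complex power: S = V·I* = 3.498 + j0.002707 VA.
Step 7 — Real power: P = Re(S) = 3.498 W.
Step 8 — Reactive power: Q = Im(S) = 0.002707 VAR.
Step 9 — Apparent power: |S| = 3.498 VA.
Step 10 — Power factor: PF = P/|S| = 1 (lagging).

(a) P = 3.498 W  (b) Q = 0.002707 VAR  (c) S = 3.498 VA  (d) PF = 1 (lagging)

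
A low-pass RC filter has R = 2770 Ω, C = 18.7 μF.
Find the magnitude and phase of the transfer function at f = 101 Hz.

Step 1 — Angular frequency: ω = 2π·101 = 634.6 rad/s.
Step 2 — Transfer function: H(jω) = 1/(1 + jωRC).
Step 3 — Denominator: 1 + jωRC = 1 + j·634.6·2770·1.87e-05 = 1 + j32.87.
Step 4 — H = 0.0009246 - j0.03039.
Step 5 — Magnitude: |H| = 0.03041 (-30.3 dB); phase: φ = -88.3°.

|H| = 0.03041 (-30.3 dB), φ = -88.3°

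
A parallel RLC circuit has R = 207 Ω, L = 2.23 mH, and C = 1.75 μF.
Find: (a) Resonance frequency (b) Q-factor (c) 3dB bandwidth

Step 1 — Resonance: ω₀ = 1/√(LC) = 1/√(0.00223·1.75e-06) = 1.601e+04 rad/s.
Step 2 — f₀ = ω₀/(2π) = 2548 Hz.
Step 3 — Parallel Q: Q = R/(ω₀L) = 207/(1.601e+04·0.00223) = 5.799.
Step 4 — Bandwidth: Δω = ω₀/Q = 2761 rad/s; BW = Δω/(2π) = 439.4 Hz.

(a) f₀ = 2548 Hz  (b) Q = 5.799  (c) BW = 439.4 Hz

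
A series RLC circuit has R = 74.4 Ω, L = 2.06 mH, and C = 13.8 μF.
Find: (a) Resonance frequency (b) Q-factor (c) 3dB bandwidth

Step 1 — Resonance condition Im(Z)=0 gives ω₀ = 1/√(LC).
Step 2 — ω₀ = 1/√(0.00206·1.38e-05) = 5931 rad/s.
Step 3 — f₀ = ω₀/(2π) = 943.9 Hz.
Step 4 — Series Q: Q = ω₀L/R = 5931·0.00206/74.4 = 0.1642.
Step 5 — 3dB bandwidth: Δω = ω₀/Q = 3.612e+04 rad/s; BW = Δω/(2π) = 5748 Hz.

(a) f₀ = 943.9 Hz  (b) Q = 0.1642  (c) BW = 5748 Hz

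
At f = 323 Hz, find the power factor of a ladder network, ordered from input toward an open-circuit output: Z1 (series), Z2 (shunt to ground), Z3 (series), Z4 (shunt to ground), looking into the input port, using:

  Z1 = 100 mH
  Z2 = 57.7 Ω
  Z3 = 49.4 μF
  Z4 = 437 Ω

Step 1 — Angular frequency: ω = 2π·f = 2π·323 = 2029 rad/s.
Step 2 — Component impedances:
  Z1: Z = jωL = j·2029·0.1 = 0 + j202.9 Ω
  Z2: Z = R = 57.7 Ω
  Z3: Z = 1/(jωC) = -j/(ω·C) = 0 - j9.974 Ω
  Z4: Z = R = 437 Ω
Step 3 — Ladder network (open output): work backward from the far end, alternating series and parallel combinations. Z_in = 50.97 + j202.8 Ω = 209.1∠75.9° Ω.
Step 4 — Power factor: PF = cos(φ) = Re(Z)/|Z| = 50.97/209.1 = 0.2438.
Step 5 — Type: Im(Z) = 202.8 ⇒ lagging (phase φ = 75.9°).

PF = 0.2438 (lagging, φ = 75.9°)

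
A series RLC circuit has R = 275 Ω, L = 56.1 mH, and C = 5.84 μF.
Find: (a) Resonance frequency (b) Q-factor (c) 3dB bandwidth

Step 1 — Resonance: ω₀ = 1/√(LC) = 1/√(0.0561·5.84e-06) = 1747 rad/s.
Step 2 — f₀ = ω₀/(2π) = 278.1 Hz.
Step 3 — Series Q: Q = ω₀L/R = 1747·0.0561/275 = 0.3564.
Step 4 — Bandwidth: Δω = ω₀/Q = 4902 rad/s; BW = Δω/(2π) = 780.2 Hz.

(a) f₀ = 278.1 Hz  (b) Q = 0.3564  (c) BW = 780.2 Hz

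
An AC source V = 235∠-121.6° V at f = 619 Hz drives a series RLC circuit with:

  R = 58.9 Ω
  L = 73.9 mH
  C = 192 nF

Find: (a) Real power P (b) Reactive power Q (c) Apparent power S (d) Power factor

Step 1 — Angular frequency: ω = 2π·f = 2π·619 = 3889 rad/s.
Step 2 — Component impedances:
  R: Z = R = 58.9 Ω
  L: Z = jωL = j·3889·0.0739 = 0 + j287.4 Ω
  C: Z = 1/(jωC) = -j/(ω·C) = 0 - j1339 Ω
Step 3 — Series combination: Z_total = R + L + C = 58.9 - j1052 Ω = 1053∠-86.8° Ω.
Step 4 — Source phasor: V = 235∠-121.6° V = -123.1 - j200.2 V.
Step 5 — Current: I = V / Z = 0.1832 - j0.1273 A = 0.2231∠-34.8° A.
Step 6 — Complex power: S = V·I* = 2.931 - j52.34 VA.
Step 7 — Real power: P = Re(S) = 2.931 W.
Step 8 — Reactive power: Q = Im(S) = -52.34 VAR.
Step 9 — Apparent power: |S| = 52.43 VA.
Step 10 — Power factor: PF = P/|S| = 0.05592 (leading).

(a) P = 2.931 W  (b) Q = -52.34 VAR  (c) S = 52.43 VA  (d) PF = 0.05592 (leading)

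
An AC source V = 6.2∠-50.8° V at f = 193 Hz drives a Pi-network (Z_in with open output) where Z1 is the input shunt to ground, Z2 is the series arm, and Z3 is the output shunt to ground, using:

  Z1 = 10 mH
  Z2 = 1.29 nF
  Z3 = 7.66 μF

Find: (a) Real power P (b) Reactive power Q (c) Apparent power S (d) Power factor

Step 1 — Angular frequency: ω = 2π·f = 2π·193 = 1213 rad/s.
Step 2 — Component impedances:
  Z1: Z = jωL = j·1213·0.01 = 0 + j12.13 Ω
  Z2: Z = 1/(jωC) = -j/(ω·C) = 0 - j6.393e+05 Ω
  Z3: Z = 1/(jωC) = -j/(ω·C) = 0 - j107.7 Ω
Step 3 — With open output, the series arm Z2 and the output shunt Z3 appear in series to ground: Z2 + Z3 = 0 - j6.394e+05 Ω.
Step 4 — Parallel with input shunt Z1: Z_in = Z1 || (Z2 + Z3) = 0 + j12.13 Ω = 12.13∠90.0° Ω.
Step 5 — Source phasor: V = 6.2∠-50.8° V = 3.919 - j4.805 V.
Step 6 — Current: I = V / Z = -0.3962 - j0.3231 A = 0.5113∠-140.8° A.
Step 7 — Complex power: S = V·I* = 0 + j3.17 VA.
Step 8 — Real power: P = Re(S) = 0 W.
Step 9 — Reactive power: Q = Im(S) = 3.17 VAR.
Step 10 — Apparent power: |S| = 3.17 VA.
Step 11 — Power factor: PF = P/|S| = 0 (lagging).

(a) P = 0 W  (b) Q = 3.17 VAR  (c) S = 3.17 VA  (d) PF = 0 (lagging)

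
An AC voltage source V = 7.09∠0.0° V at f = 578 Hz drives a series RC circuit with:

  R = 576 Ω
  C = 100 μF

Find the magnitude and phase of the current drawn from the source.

Step 1 — Angular frequency: ω = 2π·f = 2π·578 = 3632 rad/s.
Step 2 — Component impedances:
  R: Z = R = 576 Ω
  C: Z = 1/(jωC) = -j/(ω·C) = 0 - j2.754 Ω
Step 3 — Series combination: Z_total = R + C = 576 - j2.754 Ω = 576∠-0.3° Ω.
Step 4 — Source phasor: V = 7.09∠0.0° V = 7.09 V.
Step 5 — Ohm's law: I = V / Z_total = (7.09) / (576 - j2.754) = 0.01231 + j5.884e-05 A.
Step 6 — Convert to polar: |I| = 0.01231 A, ∠I = 0.3°.

I = 0.01231∠0.3° A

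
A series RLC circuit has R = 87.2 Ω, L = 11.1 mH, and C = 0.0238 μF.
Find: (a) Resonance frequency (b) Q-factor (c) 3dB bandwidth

Step 1 — Resonance: ω₀ = 1/√(LC) = 1/√(0.0111·2.38e-08) = 6.152e+04 rad/s.
Step 2 — f₀ = ω₀/(2π) = 9792 Hz.
Step 3 — Series Q: Q = ω₀L/R = 6.152e+04·0.0111/87.2 = 7.832.
Step 4 — Bandwidth: Δω = ω₀/Q = 7856 rad/s; BW = Δω/(2π) = 1250 Hz.

(a) f₀ = 9792 Hz  (b) Q = 7.832  (c) BW = 1250 Hz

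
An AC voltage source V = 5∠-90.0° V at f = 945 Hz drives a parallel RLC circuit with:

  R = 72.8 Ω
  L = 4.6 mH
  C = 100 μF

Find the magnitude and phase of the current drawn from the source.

Step 1 — Angular frequency: ω = 2π·f = 2π·945 = 5938 rad/s.
Step 2 — Component impedances:
  R: Z = R = 72.8 Ω
  L: Z = jωL = j·5938·0.0046 = 0 + j27.31 Ω
  C: Z = 1/(jωC) = -j/(ω·C) = 0 - j1.684 Ω
Step 3 — Parallel combination: 1/Z_total = 1/R + 1/L + 1/C; Z_total = 0.04422 - j1.794 Ω = 1.794∠-88.6° Ω.
Step 4 — Source phasor: V = 5∠-90.0° V = 0 - j5 V.
Step 5 — Ohm's law: I = V / Z_total = (0 - j5) / (0.04422 - j1.794) = 2.786 - j0.06868 A.
Step 6 — Convert to polar: |I| = 2.787 A, ∠I = -1.4°.

I = 2.787∠-1.4° A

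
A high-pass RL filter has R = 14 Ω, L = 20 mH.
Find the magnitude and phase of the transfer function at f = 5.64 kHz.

Step 1 — Angular frequency: ω = 2π·5640 = 3.544e+04 rad/s.
Step 2 — Transfer function: H(jω) = jωL/(R + jωL).
Step 3 — Numerator jωL = j·708.7; denominator R + jωL = 14 + j708.7.
Step 4 — H = 0.9996 + j0.01975.
Step 5 — Magnitude: |H| = 0.9998 (-0.0 dB); phase: φ = 1.1°.

|H| = 0.9998 (-0.0 dB), φ = 1.1°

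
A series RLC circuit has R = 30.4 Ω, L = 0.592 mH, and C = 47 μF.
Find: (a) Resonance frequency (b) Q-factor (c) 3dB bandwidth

Step 1 — Resonance condition Im(Z)=0 gives ω₀ = 1/√(LC).
Step 2 — ω₀ = 1/√(0.000592·4.7e-05) = 5995 rad/s.
Step 3 — f₀ = ω₀/(2π) = 954.1 Hz.
Step 4 — Series Q: Q = ω₀L/R = 5995·0.000592/30.4 = 0.1167.
Step 5 — 3dB bandwidth: Δω = ω₀/Q = 5.135e+04 rad/s; BW = Δω/(2π) = 8173 Hz.

(a) f₀ = 954.1 Hz  (b) Q = 0.1167  (c) BW = 8173 Hz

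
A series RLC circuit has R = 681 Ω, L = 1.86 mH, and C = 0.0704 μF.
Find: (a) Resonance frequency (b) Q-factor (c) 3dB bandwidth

Step 1 — Resonance: ω₀ = 1/√(LC) = 1/√(0.00186·7.04e-08) = 8.739e+04 rad/s.
Step 2 — f₀ = ω₀/(2π) = 1.391e+04 Hz.
Step 3 — Series Q: Q = ω₀L/R = 8.739e+04·0.00186/681 = 0.2387.
Step 4 — Bandwidth: Δω = ω₀/Q = 3.661e+05 rad/s; BW = Δω/(2π) = 5.827e+04 Hz.

(a) f₀ = 1.391e+04 Hz  (b) Q = 0.2387  (c) BW = 5.827e+04 Hz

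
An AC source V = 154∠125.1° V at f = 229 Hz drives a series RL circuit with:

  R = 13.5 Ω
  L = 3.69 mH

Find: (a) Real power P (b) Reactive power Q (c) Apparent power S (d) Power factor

Step 1 — Angular frequency: ω = 2π·f = 2π·229 = 1439 rad/s.
Step 2 — Component impedances:
  R: Z = R = 13.5 Ω
  L: Z = jωL = j·1439·0.00369 = 0 + j5.309 Ω
Step 3 — Series combination: Z_total = R + L = 13.5 + j5.309 Ω = 14.51∠21.5° Ω.
Step 4 — Source phasor: V = 154∠125.1° V = -88.55 + j126 V.
Step 5 — Current: I = V / Z = -2.502 + j10.32 A = 10.62∠103.6° A.
Step 6 — Complex power: S = V·I* = 1521 + j598.4 VA.
Step 7 — Real power: P = Re(S) = 1521 W.
Step 8 — Reactive power: Q = Im(S) = 598.4 VAR.
Step 9 — Apparent power: |S| = 1635 VA.
Step 10 — Power factor: PF = P/|S| = 0.9306 (lagging).

(a) P = 1521 W  (b) Q = 598.4 VAR  (c) S = 1635 VA  (d) PF = 0.9306 (lagging)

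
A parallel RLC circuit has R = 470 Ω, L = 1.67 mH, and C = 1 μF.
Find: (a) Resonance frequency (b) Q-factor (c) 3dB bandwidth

Step 1 — Resonance: ω₀ = 1/√(LC) = 1/√(0.00167·1e-06) = 2.447e+04 rad/s.
Step 2 — f₀ = ω₀/(2π) = 3895 Hz.
Step 3 — Parallel Q: Q = R/(ω₀L) = 470/(2.447e+04·0.00167) = 11.5.
Step 4 — Bandwidth: Δω = ω₀/Q = 2128 rad/s; BW = Δω/(2π) = 338.6 Hz.

(a) f₀ = 3895 Hz  (b) Q = 11.5  (c) BW = 338.6 Hz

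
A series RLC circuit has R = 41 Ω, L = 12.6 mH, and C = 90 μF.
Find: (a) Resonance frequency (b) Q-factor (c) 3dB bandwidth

Step 1 — Resonance condition Im(Z)=0 gives ω₀ = 1/√(LC).
Step 2 — ω₀ = 1/√(0.0126·9e-05) = 939.1 rad/s.
Step 3 — f₀ = ω₀/(2π) = 149.5 Hz.
Step 4 — Series Q: Q = ω₀L/R = 939.1·0.0126/41 = 0.2886.
Step 5 — 3dB bandwidth: Δω = ω₀/Q = 3254 rad/s; BW = Δω/(2π) = 517.9 Hz.

(a) f₀ = 149.5 Hz  (b) Q = 0.2886  (c) BW = 517.9 Hz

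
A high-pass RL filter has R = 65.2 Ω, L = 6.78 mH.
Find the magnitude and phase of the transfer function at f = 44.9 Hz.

Step 1 — Angular frequency: ω = 2π·44.9 = 282.1 rad/s.
Step 2 — Transfer function: H(jω) = jωL/(R + jωL).
Step 3 — Numerator jωL = j·1.913; denominator R + jωL = 65.2 + j1.913.
Step 4 — H = 0.0008599 + j0.02931.
Step 5 — Magnitude: |H| = 0.02932 (-30.7 dB); phase: φ = 88.3°.

|H| = 0.02932 (-30.7 dB), φ = 88.3°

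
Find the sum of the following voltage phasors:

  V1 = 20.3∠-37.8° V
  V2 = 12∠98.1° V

Step 1 — Convert each phasor to rectangular form:
  V1 = 20.3·(cos(-37.8°) + j·sin(-37.8°)) = 16.04 - j12.44 V
  V2 = 12·(cos(98.1°) + j·sin(98.1°)) = -1.691 + j11.88 V
Step 2 — Sum components: V_total = 14.35 - j0.5617 V.
Step 3 — Convert to polar: |V_total| = 14.36 V, ∠V_total = -2.2°.

V_total = 14.36∠-2.2° V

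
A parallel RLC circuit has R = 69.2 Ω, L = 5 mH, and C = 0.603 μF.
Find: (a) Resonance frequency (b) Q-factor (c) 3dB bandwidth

Step 1 — Resonance: ω₀ = 1/√(LC) = 1/√(0.005·6.03e-07) = 1.821e+04 rad/s.
Step 2 — f₀ = ω₀/(2π) = 2899 Hz.
Step 3 — Parallel Q: Q = R/(ω₀L) = 69.2/(1.821e+04·0.005) = 0.7599.
Step 4 — Bandwidth: Δω = ω₀/Q = 2.396e+04 rad/s; BW = Δω/(2π) = 3814 Hz.

(a) f₀ = 2899 Hz  (b) Q = 0.7599  (c) BW = 3814 Hz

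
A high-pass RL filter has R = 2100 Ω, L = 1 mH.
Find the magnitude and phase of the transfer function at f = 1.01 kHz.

Step 1 — Angular frequency: ω = 2π·1010 = 6346 rad/s.
Step 2 — Transfer function: H(jω) = jωL/(R + jωL).
Step 3 — Numerator jωL = j·6.346; denominator R + jωL = 2100 + j6.346.
Step 4 — H = 9.132e-06 + j0.003022.
Step 5 — Magnitude: |H| = 0.003022 (-50.4 dB); phase: φ = 89.8°.

|H| = 0.003022 (-50.4 dB), φ = 89.8°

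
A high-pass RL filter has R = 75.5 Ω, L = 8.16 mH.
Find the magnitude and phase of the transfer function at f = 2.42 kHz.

Step 1 — Angular frequency: ω = 2π·2420 = 1.521e+04 rad/s.
Step 2 — Transfer function: H(jω) = jωL/(R + jωL).
Step 3 — Numerator jωL = j·124.1; denominator R + jωL = 75.5 + j124.1.
Step 4 — H = 0.7298 + j0.4441.
Step 5 — Magnitude: |H| = 0.8543 (-1.4 dB); phase: φ = 31.3°.

|H| = 0.8543 (-1.4 dB), φ = 31.3°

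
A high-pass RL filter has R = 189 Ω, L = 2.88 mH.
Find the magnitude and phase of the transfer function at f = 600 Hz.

Step 1 — Angular frequency: ω = 2π·600 = 3770 rad/s.
Step 2 — Transfer function: H(jω) = jωL/(R + jωL).
Step 3 — Numerator jωL = j·10.86; denominator R + jωL = 189 + j10.86.
Step 4 — H = 0.003289 + j0.05726.
Step 5 — Magnitude: |H| = 0.05735 (-24.8 dB); phase: φ = 86.7°.

|H| = 0.05735 (-24.8 dB), φ = 86.7°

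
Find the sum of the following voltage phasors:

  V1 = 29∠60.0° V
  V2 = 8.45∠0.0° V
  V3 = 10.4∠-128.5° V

Step 1 — Convert each phasor to rectangular form:
  V1 = 29·(cos(60.0°) + j·sin(60.0°)) = 14.5 + j25.11 V
  V2 = 8.45·(cos(0.0°) + j·sin(0.0°)) = 8.45 V
  V3 = 10.4·(cos(-128.5°) + j·sin(-128.5°)) = -6.474 - j8.139 V
Step 2 — Sum components: V_total = 16.48 + j16.98 V.
Step 3 — Convert to polar: |V_total| = 23.66 V, ∠V_total = 45.9°.

V_total = 23.66∠45.9° V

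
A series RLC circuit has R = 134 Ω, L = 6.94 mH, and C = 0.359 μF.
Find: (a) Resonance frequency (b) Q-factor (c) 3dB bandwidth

Step 1 — Resonance: ω₀ = 1/√(LC) = 1/√(0.00694·3.59e-07) = 2.003e+04 rad/s.
Step 2 — f₀ = ω₀/(2π) = 3189 Hz.
Step 3 — Series Q: Q = ω₀L/R = 2.003e+04·0.00694/134 = 1.038.
Step 4 — Bandwidth: Δω = ω₀/Q = 1.931e+04 rad/s; BW = Δω/(2π) = 3073 Hz.

(a) f₀ = 3189 Hz  (b) Q = 1.038  (c) BW = 3073 Hz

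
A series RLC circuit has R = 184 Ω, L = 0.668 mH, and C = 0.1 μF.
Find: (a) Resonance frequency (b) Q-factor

Step 1 — Resonance condition Im(Z)=0 gives ω₀ = 1/√(LC).
Step 2 — ω₀ = 1/√(0.000668·1e-07) = 1.224e+05 rad/s.
Step 3 — f₀ = ω₀/(2π) = 1.947e+04 Hz.
Step 4 — Series Q: Q = ω₀L/R = 1.224e+05·0.000668/184 = 0.4442.

(a) f₀ = 1.947e+04 Hz  (b) Q = 0.4442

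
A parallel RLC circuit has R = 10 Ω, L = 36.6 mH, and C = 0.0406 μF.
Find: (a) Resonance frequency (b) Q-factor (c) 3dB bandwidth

Step 1 — Resonance: ω₀ = 1/√(LC) = 1/√(0.0366·4.06e-08) = 2.594e+04 rad/s.
Step 2 — f₀ = ω₀/(2π) = 4129 Hz.
Step 3 — Parallel Q: Q = R/(ω₀L) = 10/(2.594e+04·0.0366) = 0.01053.
Step 4 — Bandwidth: Δω = ω₀/Q = 2.463e+06 rad/s; BW = Δω/(2π) = 3.92e+05 Hz.

(a) f₀ = 4129 Hz  (b) Q = 0.01053  (c) BW = 3.92e+05 Hz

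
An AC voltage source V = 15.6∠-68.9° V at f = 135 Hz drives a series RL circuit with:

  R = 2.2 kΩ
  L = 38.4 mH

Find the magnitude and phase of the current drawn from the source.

Step 1 — Angular frequency: ω = 2π·f = 2π·135 = 848.2 rad/s.
Step 2 — Component impedances:
  R: Z = R = 2200 Ω
  L: Z = jωL = j·848.2·0.0384 = 0 + j32.57 Ω
Step 3 — Series combination: Z_total = R + L = 2200 + j32.57 Ω = 2200∠0.8° Ω.
Step 4 — Source phasor: V = 15.6∠-68.9° V = 5.616 - j14.55 V.
Step 5 — Ohm's law: I = V / Z_total = (5.616 - j14.55) / (2200 + j32.57) = 0.002454 - j0.006652 A.
Step 6 — Convert to polar: |I| = 0.00709 A, ∠I = -69.7°.

I = 0.00709∠-69.7° A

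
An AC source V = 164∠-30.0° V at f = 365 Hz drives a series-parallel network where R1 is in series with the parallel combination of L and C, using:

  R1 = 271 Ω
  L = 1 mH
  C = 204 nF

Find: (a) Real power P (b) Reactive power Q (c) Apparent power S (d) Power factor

Step 1 — Angular frequency: ω = 2π·f = 2π·365 = 2293 rad/s.
Step 2 — Component impedances:
  R1: Z = R = 271 Ω
  L: Z = jωL = j·2293·0.001 = 0 + j2.293 Ω
  C: Z = 1/(jωC) = -j/(ω·C) = 0 - j2137 Ω
Step 3 — Parallel branch: L || C = 1/(1/L + 1/C) = 0 + j2.296 Ω.
Step 4 — Series with R1: Z_total = R1 + (L || C) = 271 + j2.296 Ω = 271∠0.5° Ω.
Step 5 — Source phasor: V = 164∠-30.0° V = 142 - j82 V.
Step 6 — Current: I = V / Z = 0.5215 - j0.307 A = 0.6051∠-30.5° A.
Step 7 — Complex power: S = V·I* = 99.24 + j0.8407 VA.
Step 8 — Real power: P = Re(S) = 99.24 W.
Step 9 — Reactive power: Q = Im(S) = 0.8407 VAR.
Step 10 — Apparent power: |S| = 99.24 VA.
Step 11 — Power factor: PF = P/|S| = 1 (lagging).

(a) P = 99.24 W  (b) Q = 0.8407 VAR  (c) S = 99.24 VA  (d) PF = 1 (lagging)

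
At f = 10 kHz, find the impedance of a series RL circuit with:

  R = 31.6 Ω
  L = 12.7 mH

Step 1 — Angular frequency: ω = 2π·f = 2π·1e+04 = 6.283e+04 rad/s.
Step 2 — Component impedances:
  R: Z = R = 31.6 Ω
  L: Z = jωL = j·6.283e+04·0.0127 = 0 + j798 Ω
Step 3 — Series combination: Z_total = R + L = 31.6 + j798 Ω = 798.6∠87.7° Ω.

Z = 31.6 + j798 Ω = 798.6∠87.7° Ω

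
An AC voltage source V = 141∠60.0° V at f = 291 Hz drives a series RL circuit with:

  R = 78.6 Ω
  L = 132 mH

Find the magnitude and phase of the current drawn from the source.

Step 1 — Angular frequency: ω = 2π·f = 2π·291 = 1828 rad/s.
Step 2 — Component impedances:
  R: Z = R = 78.6 Ω
  L: Z = jωL = j·1828·0.132 = 0 + j241.3 Ω
Step 3 — Series combination: Z_total = R + L = 78.6 + j241.3 Ω = 253.8∠72.0° Ω.
Step 4 — Source phasor: V = 141∠60.0° V = 70.5 + j122.1 V.
Step 5 — Ohm's law: I = V / Z_total = (70.5 + j122.1) / (78.6 + j241.3) = 0.5434 - j0.1151 A.
Step 6 — Convert to polar: |I| = 0.5555 A, ∠I = -12.0°.

I = 0.5555∠-12.0° A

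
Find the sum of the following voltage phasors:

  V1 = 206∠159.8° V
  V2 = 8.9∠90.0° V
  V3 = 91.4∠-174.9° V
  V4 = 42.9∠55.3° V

Step 1 — Convert each phasor to rectangular form:
  V1 = 206·(cos(159.8°) + j·sin(159.8°)) = -193.3 + j71.13 V
  V2 = 8.9·(cos(90.0°) + j·sin(90.0°)) = 0 + j8.9 V
  V3 = 91.4·(cos(-174.9°) + j·sin(-174.9°)) = -91.04 - j8.125 V
  V4 = 42.9·(cos(55.3°) + j·sin(55.3°)) = 24.42 + j35.27 V
Step 2 — Sum components: V_total = -259.9 + j107.2 V.
Step 3 — Convert to polar: |V_total| = 281.2 V, ∠V_total = 157.6°.

V_total = 281.2∠157.6° V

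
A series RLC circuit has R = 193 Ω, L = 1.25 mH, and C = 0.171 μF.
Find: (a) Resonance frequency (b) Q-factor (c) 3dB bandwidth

Step 1 — Resonance condition Im(Z)=0 gives ω₀ = 1/√(LC).
Step 2 — ω₀ = 1/√(0.00125·1.71e-07) = 6.84e+04 rad/s.
Step 3 — f₀ = ω₀/(2π) = 1.089e+04 Hz.
Step 4 — Series Q: Q = ω₀L/R = 6.84e+04·0.00125/193 = 0.443.
Step 5 — 3dB bandwidth: Δω = ω₀/Q = 1.544e+05 rad/s; BW = Δω/(2π) = 2.457e+04 Hz.

(a) f₀ = 1.089e+04 Hz  (b) Q = 0.443  (c) BW = 2.457e+04 Hz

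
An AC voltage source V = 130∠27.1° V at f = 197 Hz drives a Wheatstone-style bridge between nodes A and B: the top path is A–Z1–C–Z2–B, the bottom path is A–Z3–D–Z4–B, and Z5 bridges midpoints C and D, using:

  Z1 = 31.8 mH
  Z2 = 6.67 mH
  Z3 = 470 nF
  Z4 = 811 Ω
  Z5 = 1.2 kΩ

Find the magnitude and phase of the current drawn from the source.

Step 1 — Angular frequency: ω = 2π·f = 2π·197 = 1238 rad/s.
Step 2 — Component impedances:
  Z1: Z = jωL = j·1238·0.0318 = 0 + j39.36 Ω
  Z2: Z = jωL = j·1238·0.00667 = 0 + j8.256 Ω
  Z3: Z = 1/(jωC) = -j/(ω·C) = 0 - j1719 Ω
  Z4: Z = R = 811 Ω
  Z5: Z = R = 1200 Ω
Step 3 — Bridge requires nodal analysis (the Z5 bridge couples midpoints C and D, so the two paths cannot be reduced to a simple series/parallel combination). Setting node B to ground and injecting 1 A at node A, the 3-node admittance system at A, C, D solves to V_A = Z_AB = 0.3466 + j48.7 Ω = 48.7∠89.6° Ω.
Step 4 — Source phasor: V = 130∠27.1° V = 115.7 + j59.22 V.
Step 5 — Ohm's law: I = V / Z_total = (115.7 + j59.22) / (0.3466 + j48.7) = 1.233 - j2.368 A.
Step 6 — Convert to polar: |I| = 2.669 A, ∠I = -62.5°.

I = 2.669∠-62.5° A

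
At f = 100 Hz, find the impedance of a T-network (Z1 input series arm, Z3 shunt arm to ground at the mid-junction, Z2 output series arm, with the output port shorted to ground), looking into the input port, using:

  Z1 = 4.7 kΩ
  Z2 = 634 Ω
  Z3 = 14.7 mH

Step 1 — Angular frequency: ω = 2π·f = 2π·100 = 628.3 rad/s.
Step 2 — Component impedances:
  Z1: Z = R = 4700 Ω
  Z2: Z = R = 634 Ω
  Z3: Z = jωL = j·628.3·0.0147 = 0 + j9.236 Ω
Step 3 — With the output port shorted to ground, the output series arm Z2 runs from the junction to ground; the shunt arm Z3 also runs from the junction to ground. They appear in parallel: Z3 || Z2 = 0.1345 + j9.234 Ω.
Step 4 — Series with input arm Z1: Z_in = Z1 + (Z3 || Z2) = 4700 + j9.234 Ω = 4700∠0.1° Ω.

Z = 4700 + j9.234 Ω = 4700∠0.1° Ω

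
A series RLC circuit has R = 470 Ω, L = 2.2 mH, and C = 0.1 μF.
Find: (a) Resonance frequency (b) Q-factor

Step 1 — Resonance condition Im(Z)=0 gives ω₀ = 1/√(LC).
Step 2 — ω₀ = 1/√(0.0022·1e-07) = 6.742e+04 rad/s.
Step 3 — f₀ = ω₀/(2π) = 1.073e+04 Hz.
Step 4 — Series Q: Q = ω₀L/R = 6.742e+04·0.0022/470 = 0.3156.

(a) f₀ = 1.073e+04 Hz  (b) Q = 0.3156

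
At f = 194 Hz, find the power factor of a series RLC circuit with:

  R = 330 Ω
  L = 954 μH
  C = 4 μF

Step 1 — Angular frequency: ω = 2π·f = 2π·194 = 1219 rad/s.
Step 2 — Component impedances:
  R: Z = R = 330 Ω
  L: Z = jωL = j·1219·0.000954 = 0 + j1.163 Ω
  C: Z = 1/(jωC) = -j/(ω·C) = 0 - j205.1 Ω
Step 3 — Series combination: Z_total = R + L + C = 330 - j203.9 Ω = 387.9∠-31.7° Ω.
Step 4 — Power factor: PF = cos(φ) = Re(Z)/|Z| = 330/387.9 = 0.8507.
Step 5 — Type: Im(Z) = -203.9 ⇒ leading (phase φ = -31.7°).

PF = 0.8507 (leading, φ = -31.7°)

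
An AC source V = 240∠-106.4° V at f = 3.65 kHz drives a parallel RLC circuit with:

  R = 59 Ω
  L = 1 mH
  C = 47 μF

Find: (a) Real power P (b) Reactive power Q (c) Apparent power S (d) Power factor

Step 1 — Angular frequency: ω = 2π·f = 2π·3650 = 2.293e+04 rad/s.
Step 2 — Component impedances:
  R: Z = R = 59 Ω
  L: Z = jωL = j·2.293e+04·0.001 = 0 + j22.93 Ω
  C: Z = 1/(jωC) = -j/(ω·C) = 0 - j0.9277 Ω
Step 3 — Parallel combination: 1/Z_total = 1/R + 1/L + 1/C; Z_total = 0.01584 - j0.9666 Ω = 0.9667∠-89.1° Ω.
Step 4 — Source phasor: V = 240∠-106.4° V = -67.76 - j230.2 V.
Step 5 — Current: I = V / Z = 237 - j73.99 A = 248.3∠-17.3° A.
Step 6 — Complex power: S = V·I* = 976.3 - j5.957e+04 VA.
Step 7 — Real power: P = Re(S) = 976.3 W.
Step 8 — Reactive power: Q = Im(S) = -5.957e+04 VAR.
Step 9 — Apparent power: |S| = 5.958e+04 VA.
Step 10 — Power factor: PF = P/|S| = 0.01639 (leading).

(a) P = 976.3 W  (b) Q = -5.957e+04 VAR  (c) S = 5.958e+04 VA  (d) PF = 0.01639 (leading)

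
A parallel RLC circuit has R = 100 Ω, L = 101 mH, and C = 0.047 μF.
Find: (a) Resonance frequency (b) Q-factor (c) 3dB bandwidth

Step 1 — Resonance: ω₀ = 1/√(LC) = 1/√(0.101·4.7e-08) = 1.451e+04 rad/s.
Step 2 — f₀ = ω₀/(2π) = 2310 Hz.
Step 3 — Parallel Q: Q = R/(ω₀L) = 100/(1.451e+04·0.101) = 0.06822.
Step 4 — Bandwidth: Δω = ω₀/Q = 2.128e+05 rad/s; BW = Δω/(2π) = 3.386e+04 Hz.

(a) f₀ = 2310 Hz  (b) Q = 0.06822  (c) BW = 3.386e+04 Hz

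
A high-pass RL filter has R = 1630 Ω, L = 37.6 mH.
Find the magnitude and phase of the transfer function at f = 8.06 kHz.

Step 1 — Angular frequency: ω = 2π·8060 = 5.064e+04 rad/s.
Step 2 — Transfer function: H(jω) = jωL/(R + jωL).
Step 3 — Numerator jωL = j·1904; denominator R + jωL = 1630 + j1904.
Step 4 — H = 0.5771 + j0.494.
Step 5 — Magnitude: |H| = 0.7597 (-2.4 dB); phase: φ = 40.6°.

|H| = 0.7597 (-2.4 dB), φ = 40.6°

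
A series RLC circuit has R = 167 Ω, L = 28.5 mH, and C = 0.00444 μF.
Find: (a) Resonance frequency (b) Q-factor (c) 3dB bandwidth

Step 1 — Resonance condition Im(Z)=0 gives ω₀ = 1/√(LC).
Step 2 — ω₀ = 1/√(0.0285·4.44e-09) = 8.89e+04 rad/s.
Step 3 — f₀ = ω₀/(2π) = 1.415e+04 Hz.
Step 4 — Series Q: Q = ω₀L/R = 8.89e+04·0.0285/167 = 15.17.
Step 5 — 3dB bandwidth: Δω = ω₀/Q = 5860 rad/s; BW = Δω/(2π) = 932.6 Hz.

(a) f₀ = 1.415e+04 Hz  (b) Q = 15.17  (c) BW = 932.6 Hz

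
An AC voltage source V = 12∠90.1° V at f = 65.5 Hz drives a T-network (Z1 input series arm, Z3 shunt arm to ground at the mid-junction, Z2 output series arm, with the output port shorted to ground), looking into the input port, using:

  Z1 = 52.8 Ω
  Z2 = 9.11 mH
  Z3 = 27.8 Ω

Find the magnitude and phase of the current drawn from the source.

Step 1 — Angular frequency: ω = 2π·f = 2π·65.5 = 411.5 rad/s.
Step 2 — Component impedances:
  Z1: Z = R = 52.8 Ω
  Z2: Z = jωL = j·411.5·0.00911 = 0 + j3.749 Ω
  Z3: Z = R = 27.8 Ω
Step 3 — With the output port shorted to ground, the output series arm Z2 runs from the junction to ground; the shunt arm Z3 also runs from the junction to ground. They appear in parallel: Z3 || Z2 = 0.4966 + j3.682 Ω.
Step 4 — Series with input arm Z1: Z_in = Z1 + (Z3 || Z2) = 53.3 + j3.682 Ω = 53.42∠4.0° Ω.
Step 5 — Source phasor: V = 12∠90.1° V = -0.02094 + j12 V.
Step 6 — Ohm's law: I = V / Z_total = (-0.02094 + j12) / (53.3 + j3.682) = 0.01509 + j0.2241 A.
Step 7 — Convert to polar: |I| = 0.2246 A, ∠I = 86.1°.

I = 0.2246∠86.1° A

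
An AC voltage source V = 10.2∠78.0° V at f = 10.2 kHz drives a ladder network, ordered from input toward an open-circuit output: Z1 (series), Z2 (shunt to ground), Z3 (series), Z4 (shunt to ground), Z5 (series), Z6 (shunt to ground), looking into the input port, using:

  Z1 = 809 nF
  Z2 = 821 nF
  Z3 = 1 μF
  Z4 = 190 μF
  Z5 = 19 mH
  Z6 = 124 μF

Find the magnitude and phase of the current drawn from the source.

Step 1 — Angular frequency: ω = 2π·f = 2π·1.02e+04 = 6.409e+04 rad/s.
Step 2 — Component impedances:
  Z1: Z = 1/(jωC) = -j/(ω·C) = 0 - j19.29 Ω
  Z2: Z = 1/(jωC) = -j/(ω·C) = 0 - j19.01 Ω
  Z3: Z = 1/(jωC) = -j/(ω·C) = 0 - j15.6 Ω
  Z4: Z = 1/(jωC) = -j/(ω·C) = 0 - j0.08212 Ω
  Z5: Z = jωL = j·6.409e+04·0.019 = 0 + j1218 Ω
  Z6: Z = 1/(jωC) = -j/(ω·C) = 0 - j0.1258 Ω
Step 3 — Ladder network (open output): work backward from the far end, alternating series and parallel combinations. Z_in = 0 - j27.88 Ω = 27.88∠-90.0° Ω.
Step 4 — Source phasor: V = 10.2∠78.0° V = 2.121 + j9.977 V.
Step 5 — Ohm's law: I = V / Z_total = (2.121 + j9.977) / (0 - j27.88) = -0.3579 + j0.07606 A.
Step 6 — Convert to polar: |I| = 0.3658 A, ∠I = 168.0°.

I = 0.3658∠168.0° A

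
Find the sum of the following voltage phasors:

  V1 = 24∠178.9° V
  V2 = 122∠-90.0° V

Step 1 — Convert each phasor to rectangular form:
  V1 = 24·(cos(178.9°) + j·sin(178.9°)) = -24 + j0.4607 V
  V2 = 122·(cos(-90.0°) + j·sin(-90.0°)) = 0 - j122 V
Step 2 — Sum components: V_total = -24 - j121.5 V.
Step 3 — Convert to polar: |V_total| = 123.9 V, ∠V_total = -101.2°.

V_total = 123.9∠-101.2° V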